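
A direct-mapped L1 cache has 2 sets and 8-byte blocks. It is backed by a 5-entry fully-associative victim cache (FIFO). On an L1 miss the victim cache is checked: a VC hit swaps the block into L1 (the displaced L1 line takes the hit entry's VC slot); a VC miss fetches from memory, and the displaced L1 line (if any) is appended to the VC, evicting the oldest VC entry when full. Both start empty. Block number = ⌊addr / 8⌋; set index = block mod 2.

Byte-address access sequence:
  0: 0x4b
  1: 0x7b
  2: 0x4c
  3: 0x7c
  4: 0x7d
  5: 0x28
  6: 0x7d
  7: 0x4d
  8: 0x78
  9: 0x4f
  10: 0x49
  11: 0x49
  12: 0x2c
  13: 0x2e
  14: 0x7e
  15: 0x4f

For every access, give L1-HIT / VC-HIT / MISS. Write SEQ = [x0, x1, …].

#0 0x4b→b9/s1 MISS; vc=[]
#1 0x7b→b15/s1 MISS; vc=[9]
#2 0x4c→b9/s1 VC-HIT; vc=[15]
#3 0x7c→b15/s1 VC-HIT; vc=[9]
#4 0x7d→b15/s1 L1-HIT; vc=[9]
#5 0x28→b5/s1 MISS; vc=[9,15]
#6 0x7d→b15/s1 VC-HIT; vc=[9,5]
#7 0x4d→b9/s1 VC-HIT; vc=[15,5]
#8 0x78→b15/s1 VC-HIT; vc=[9,5]
#9 0x4f→b9/s1 VC-HIT; vc=[15,5]
#10 0x49→b9/s1 L1-HIT; vc=[15,5]
#11 0x49→b9/s1 L1-HIT; vc=[15,5]
#12 0x2c→b5/s1 VC-HIT; vc=[15,9]
#13 0x2e→b5/s1 L1-HIT; vc=[15,9]
#14 0x7e→b15/s1 VC-HIT; vc=[5,9]
#15 0x4f→b9/s1 VC-HIT; vc=[5,15]

SEQ = [MISS, MISS, VC-HIT, VC-HIT, L1-HIT, MISS, VC-HIT, VC-HIT, VC-HIT, VC-HIT, L1-HIT, L1-HIT, VC-HIT, L1-HIT, VC-HIT, VC-HIT]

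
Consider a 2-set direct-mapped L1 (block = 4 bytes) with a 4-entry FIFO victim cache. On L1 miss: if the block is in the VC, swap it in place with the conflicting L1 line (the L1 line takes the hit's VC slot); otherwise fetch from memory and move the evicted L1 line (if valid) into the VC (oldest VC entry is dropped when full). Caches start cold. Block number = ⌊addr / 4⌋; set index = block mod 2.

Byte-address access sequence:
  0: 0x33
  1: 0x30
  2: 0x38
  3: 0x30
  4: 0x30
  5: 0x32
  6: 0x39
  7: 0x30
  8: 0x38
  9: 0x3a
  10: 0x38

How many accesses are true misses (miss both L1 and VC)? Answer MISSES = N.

#0 0x33→b12/s0 MISS; vc=[]
#1 0x30→b12/s0 L1-HIT; vc=[]
#2 0x38→b14/s0 MISS; vc=[12]
#3 0x30→b12/s0 VC-HIT; vc=[14]
#4 0x30→b12/s0 L1-HIT; vc=[14]
#5 0x32→b12/s0 L1-HIT; vc=[14]
#6 0x39→b14/s0 VC-HIT; vc=[12]
#7 0x30→b12/s0 VC-HIT; vc=[14]
#8 0x38→b14/s0 VC-HIT; vc=[12]
#9 0x3a→b14/s0 L1-HIT; vc=[12]
#10 0x38→b14/s0 L1-HIT; vc=[12]

MISSES = 2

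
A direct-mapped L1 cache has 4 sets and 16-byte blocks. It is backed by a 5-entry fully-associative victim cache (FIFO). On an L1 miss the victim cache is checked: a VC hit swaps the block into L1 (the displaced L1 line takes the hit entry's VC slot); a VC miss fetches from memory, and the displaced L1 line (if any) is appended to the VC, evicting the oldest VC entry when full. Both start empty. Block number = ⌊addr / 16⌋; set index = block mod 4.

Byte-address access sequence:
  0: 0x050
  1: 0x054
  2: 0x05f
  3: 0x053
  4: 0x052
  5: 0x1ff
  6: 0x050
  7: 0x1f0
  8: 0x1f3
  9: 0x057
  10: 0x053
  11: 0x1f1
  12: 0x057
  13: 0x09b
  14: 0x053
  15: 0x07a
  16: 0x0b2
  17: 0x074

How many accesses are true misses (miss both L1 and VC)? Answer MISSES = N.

MISSES = 5

0: 0x50 (blk 5, set 1) → MISS  vc=[]
1: 0x54 (blk 5, set 1) → L1-HIT  vc=[]
2: 0x5f (blk 5, set 1) → L1-HIT  vc=[]
3: 0x53 (blk 5, set 1) → L1-HIT  vc=[]
4: 0x52 (blk 5, set 1) → L1-HIT  vc=[]
5: 0x1ff (blk 31, set 3) → MISS  vc=[]
6: 0x50 (blk 5, set 1) → L1-HIT  vc=[]
7: 0x1f0 (blk 31, set 3) → L1-HIT  vc=[]
8: 0x1f3 (blk 31, set 3) → L1-HIT  vc=[]
9: 0x57 (blk 5, set 1) → L1-HIT  vc=[]
10: 0x53 (blk 5, set 1) → L1-HIT  vc=[]
11: 0x1f1 (blk 31, set 3) → L1-HIT  vc=[]
12: 0x57 (blk 5, set 1) → L1-HIT  vc=[]
13: 0x9b (blk 9, set 1) → MISS  vc=[5]
14: 0x53 (blk 5, set 1) → VC-HIT  vc=[9]
15: 0x7a (blk 7, set 3) → MISS  vc=[9, 31]
16: 0xb2 (blk 11, set 3) → MISS  vc=[9, 31, 7]
17: 0x74 (blk 7, set 3) → VC-HIT  vc=[9, 31, 11]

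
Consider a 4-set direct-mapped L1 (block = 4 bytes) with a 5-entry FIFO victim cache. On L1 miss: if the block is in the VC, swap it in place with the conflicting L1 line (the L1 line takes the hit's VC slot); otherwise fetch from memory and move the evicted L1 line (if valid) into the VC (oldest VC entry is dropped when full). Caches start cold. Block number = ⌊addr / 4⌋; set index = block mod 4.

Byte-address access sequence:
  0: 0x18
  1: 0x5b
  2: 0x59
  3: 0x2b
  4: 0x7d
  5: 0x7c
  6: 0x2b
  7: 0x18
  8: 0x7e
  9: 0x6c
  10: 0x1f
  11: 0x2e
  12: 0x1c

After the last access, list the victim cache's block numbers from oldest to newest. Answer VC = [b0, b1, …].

VC = [10, 22, 31, 27, 11]

0: 0x18 (blk 6, set 2) → MISS  vc=[]
1: 0x5b (blk 22, set 2) → MISS  vc=[6]
2: 0x59 (blk 22, set 2) → L1-HIT  vc=[6]
3: 0x2b (blk 10, set 2) → MISS  vc=[6, 22]
4: 0x7d (blk 31, set 3) → MISS  vc=[6, 22]
5: 0x7c (blk 31, set 3) → L1-HIT  vc=[6, 22]
6: 0x2b (blk 10, set 2) → L1-HIT  vc=[6, 22]
7: 0x18 (blk 6, set 2) → VC-HIT  vc=[10, 22]
8: 0x7e (blk 31, set 3) → L1-HIT  vc=[10, 22]
9: 0x6c (blk 27, set 3) → MISS  vc=[10, 22, 31]
10: 0x1f (blk 7, set 3) → MISS  vc=[10, 22, 31, 27]
11: 0x2e (blk 11, set 3) → MISS  vc=[10, 22, 31, 27, 7]
12: 0x1c (blk 7, set 3) → VC-HIT  vc=[10, 22, 31, 27, 11]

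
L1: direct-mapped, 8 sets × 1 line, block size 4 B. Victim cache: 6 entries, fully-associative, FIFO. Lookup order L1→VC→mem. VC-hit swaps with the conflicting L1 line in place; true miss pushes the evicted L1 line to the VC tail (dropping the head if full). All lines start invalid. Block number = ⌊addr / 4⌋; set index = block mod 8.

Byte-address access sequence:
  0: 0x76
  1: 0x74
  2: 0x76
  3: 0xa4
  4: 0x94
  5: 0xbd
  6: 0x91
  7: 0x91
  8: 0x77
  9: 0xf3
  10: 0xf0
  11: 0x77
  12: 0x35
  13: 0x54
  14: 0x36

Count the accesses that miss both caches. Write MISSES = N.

#0 0x76→b29/s5 MISS; vc=[]
#1 0x74→b29/s5 L1-HIT; vc=[]
#2 0x76→b29/s5 L1-HIT; vc=[]
#3 0xa4→b41/s1 MISS; vc=[]
#4 0x94→b37/s5 MISS; vc=[29]
#5 0xbd→b47/s7 MISS; vc=[29]
#6 0x91→b36/s4 MISS; vc=[29]
#7 0x91→b36/s4 L1-HIT; vc=[29]
#8 0x77→b29/s5 VC-HIT; vc=[37]
#9 0xf3→b60/s4 MISS; vc=[37,36]
#10 0xf0→b60/s4 L1-HIT; vc=[37,36]
#11 0x77→b29/s5 L1-HIT; vc=[37,36]
#12 0x35→b13/s5 MISS; vc=[37,36,29]
#13 0x54→b21/s5 MISS; vc=[37,36,29,13]
#14 0x36→b13/s5 VC-HIT; vc=[37,36,29,21]

MISSES = 8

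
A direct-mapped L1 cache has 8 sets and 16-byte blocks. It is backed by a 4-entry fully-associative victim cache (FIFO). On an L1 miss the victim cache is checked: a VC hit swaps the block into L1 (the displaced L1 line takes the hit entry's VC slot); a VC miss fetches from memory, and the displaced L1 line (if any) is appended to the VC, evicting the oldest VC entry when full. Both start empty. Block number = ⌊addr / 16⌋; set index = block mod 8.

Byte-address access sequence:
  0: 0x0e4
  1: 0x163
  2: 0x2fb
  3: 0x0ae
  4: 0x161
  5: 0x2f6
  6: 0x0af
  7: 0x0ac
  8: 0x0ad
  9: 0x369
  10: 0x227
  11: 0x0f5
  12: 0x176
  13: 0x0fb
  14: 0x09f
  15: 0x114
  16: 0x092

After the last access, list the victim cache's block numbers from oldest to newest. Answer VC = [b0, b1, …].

VC = [10, 47, 23, 17]

  [0] addr=0xe4 blk=14 s=6: MISS | VC []
  [1] addr=0x163 blk=22 s=6: MISS | VC [14]
  [2] addr=0x2fb blk=47 s=7: MISS | VC [14]
  [3] addr=0xae blk=10 s=2: MISS | VC [14]
  [4] addr=0x161 blk=22 s=6: L1-HIT | VC [14]
  [5] addr=0x2f6 blk=47 s=7: L1-HIT | VC [14]
  [6] addr=0xaf blk=10 s=2: L1-HIT | VC [14]
  [7] addr=0xac blk=10 s=2: L1-HIT | VC [14]
  [8] addr=0xad blk=10 s=2: L1-HIT | VC [14]
  [9] addr=0x369 blk=54 s=6: MISS | VC [14, 22]
  [10] addr=0x227 blk=34 s=2: MISS | VC [14, 22, 10]
  [11] addr=0xf5 blk=15 s=7: MISS | VC [14, 22, 10, 47]
  [12] addr=0x176 blk=23 s=7: MISS | VC [22, 10, 47, 15]
  [13] addr=0xfb blk=15 s=7: VC-HIT | VC [22, 10, 47, 23]
  [14] addr=0x9f blk=9 s=1: MISS | VC [22, 10, 47, 23]
  [15] addr=0x114 blk=17 s=1: MISS | VC [10, 47, 23, 9]
  [16] addr=0x92 blk=9 s=1: VC-HIT | VC [10, 47, 23, 17]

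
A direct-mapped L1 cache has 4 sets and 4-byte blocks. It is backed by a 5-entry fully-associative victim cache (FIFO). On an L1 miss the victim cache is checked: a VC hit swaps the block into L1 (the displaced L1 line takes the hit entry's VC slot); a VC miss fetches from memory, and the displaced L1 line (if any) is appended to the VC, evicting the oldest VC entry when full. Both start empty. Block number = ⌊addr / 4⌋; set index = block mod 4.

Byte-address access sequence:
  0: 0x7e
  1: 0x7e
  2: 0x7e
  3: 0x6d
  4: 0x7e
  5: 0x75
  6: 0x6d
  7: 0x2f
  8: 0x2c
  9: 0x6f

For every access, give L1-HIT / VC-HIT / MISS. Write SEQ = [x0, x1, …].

0: 0x7e (blk 31, set 3) → MISS  vc=[]
1: 0x7e (blk 31, set 3) → L1-HIT  vc=[]
2: 0x7e (blk 31, set 3) → L1-HIT  vc=[]
3: 0x6d (blk 27, set 3) → MISS  vc=[31]
4: 0x7e (blk 31, set 3) → VC-HIT  vc=[27]
5: 0x75 (blk 29, set 1) → MISS  vc=[27]
6: 0x6d (blk 27, set 3) → VC-HIT  vc=[31]
7: 0x2f (blk 11, set 3) → MISS  vc=[31, 27]
8: 0x2c (blk 11, set 3) → L1-HIT  vc=[31, 27]
9: 0x6f (blk 27, set 3) → VC-HIT  vc=[31, 11]

SEQ = [MISS, L1-HIT, L1-HIT, MISS, VC-HIT, MISS, VC-HIT, MISS, L1-HIT, VC-HIT]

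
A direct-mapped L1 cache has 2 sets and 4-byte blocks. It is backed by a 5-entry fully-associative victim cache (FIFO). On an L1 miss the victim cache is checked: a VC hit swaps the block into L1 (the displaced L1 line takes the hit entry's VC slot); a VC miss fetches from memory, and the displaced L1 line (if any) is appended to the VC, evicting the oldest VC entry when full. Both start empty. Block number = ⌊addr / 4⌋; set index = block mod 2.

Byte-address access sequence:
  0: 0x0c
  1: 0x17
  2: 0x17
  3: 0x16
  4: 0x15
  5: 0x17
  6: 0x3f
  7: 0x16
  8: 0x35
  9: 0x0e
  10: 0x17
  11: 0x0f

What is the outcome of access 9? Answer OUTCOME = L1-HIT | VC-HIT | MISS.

  [0] addr=0xc blk=3 s=1: MISS | VC []
  [1] addr=0x17 blk=5 s=1: MISS | VC [3]
  [2] addr=0x17 blk=5 s=1: L1-HIT | VC [3]
  [3] addr=0x16 blk=5 s=1: L1-HIT | VC [3]
  [4] addr=0x15 blk=5 s=1: L1-HIT | VC [3]
  [5] addr=0x17 blk=5 s=1: L1-HIT | VC [3]
  [6] addr=0x3f blk=15 s=1: MISS | VC [3, 5]
  [7] addr=0x16 blk=5 s=1: VC-HIT | VC [3, 15]
  [8] addr=0x35 blk=13 s=1: MISS | VC [3, 15, 5]
  [9] addr=0xe blk=3 s=1: VC-HIT | VC [13, 15, 5]
  [10] addr=0x17 blk=5 s=1: VC-HIT | VC [13, 15, 3]
  [11] addr=0xf blk=3 s=1: VC-HIT | VC [13, 15, 5]

OUTCOME = VC-HIT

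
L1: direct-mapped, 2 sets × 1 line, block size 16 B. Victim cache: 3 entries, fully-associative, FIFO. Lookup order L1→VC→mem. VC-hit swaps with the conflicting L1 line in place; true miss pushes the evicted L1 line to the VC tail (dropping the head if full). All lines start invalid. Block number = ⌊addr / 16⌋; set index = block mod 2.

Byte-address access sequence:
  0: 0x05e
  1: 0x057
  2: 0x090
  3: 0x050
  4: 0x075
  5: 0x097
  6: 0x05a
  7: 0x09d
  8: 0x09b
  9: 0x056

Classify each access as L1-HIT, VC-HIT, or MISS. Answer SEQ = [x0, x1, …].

SEQ = [MISS, L1-HIT, MISS, VC-HIT, MISS, VC-HIT, VC-HIT, VC-HIT, L1-HIT, VC-HIT]

  [0] addr=0x5e blk=5 s=1: MISS | VC []
  [1] addr=0x57 blk=5 s=1: L1-HIT | VC []
  [2] addr=0x90 blk=9 s=1: MISS | VC [5]
  [3] addr=0x50 blk=5 s=1: VC-HIT | VC [9]
  [4] addr=0x75 blk=7 s=1: MISS | VC [9, 5]
  [5] addr=0x97 blk=9 s=1: VC-HIT | VC [7, 5]
  [6] addr=0x5a blk=5 s=1: VC-HIT | VC [7, 9]
  [7] addr=0x9d blk=9 s=1: VC-HIT | VC [7, 5]
  [8] addr=0x9b blk=9 s=1: L1-HIT | VC [7, 5]
  [9] addr=0x56 blk=5 s=1: VC-HIT | VC [7, 9]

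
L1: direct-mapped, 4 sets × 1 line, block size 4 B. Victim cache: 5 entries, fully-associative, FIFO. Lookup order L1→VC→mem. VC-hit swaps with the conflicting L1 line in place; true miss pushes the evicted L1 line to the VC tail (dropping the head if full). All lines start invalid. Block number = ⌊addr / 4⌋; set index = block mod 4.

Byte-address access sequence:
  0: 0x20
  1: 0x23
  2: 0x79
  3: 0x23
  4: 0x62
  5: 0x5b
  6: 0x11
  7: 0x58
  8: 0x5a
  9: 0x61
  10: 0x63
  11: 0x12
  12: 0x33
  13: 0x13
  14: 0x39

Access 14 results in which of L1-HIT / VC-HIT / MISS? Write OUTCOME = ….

  [0] addr=0x20 blk=8 s=0: MISS | VC []
  [1] addr=0x23 blk=8 s=0: L1-HIT | VC []
  [2] addr=0x79 blk=30 s=2: MISS | VC []
  [3] addr=0x23 blk=8 s=0: L1-HIT | VC []
  [4] addr=0x62 blk=24 s=0: MISS | VC [8]
  [5] addr=0x5b blk=22 s=2: MISS | VC [8, 30]
  [6] addr=0x11 blk=4 s=0: MISS | VC [8, 30, 24]
  [7] addr=0x58 blk=22 s=2: L1-HIT | VC [8, 30, 24]
  [8] addr=0x5a blk=22 s=2: L1-HIT | VC [8, 30, 24]
  [9] addr=0x61 blk=24 s=0: VC-HIT | VC [8, 30, 4]
  [10] addr=0x63 blk=24 s=0: L1-HIT | VC [8, 30, 4]
  [11] addr=0x12 blk=4 s=0: VC-HIT | VC [8, 30, 24]
  [12] addr=0x33 blk=12 s=0: MISS | VC [8, 30, 24, 4]
  [13] addr=0x13 blk=4 s=0: VC-HIT | VC [8, 30, 24, 12]
  [14] addr=0x39 blk=14 s=2: MISS | VC [8, 30, 24, 12, 22]

OUTCOME = MISS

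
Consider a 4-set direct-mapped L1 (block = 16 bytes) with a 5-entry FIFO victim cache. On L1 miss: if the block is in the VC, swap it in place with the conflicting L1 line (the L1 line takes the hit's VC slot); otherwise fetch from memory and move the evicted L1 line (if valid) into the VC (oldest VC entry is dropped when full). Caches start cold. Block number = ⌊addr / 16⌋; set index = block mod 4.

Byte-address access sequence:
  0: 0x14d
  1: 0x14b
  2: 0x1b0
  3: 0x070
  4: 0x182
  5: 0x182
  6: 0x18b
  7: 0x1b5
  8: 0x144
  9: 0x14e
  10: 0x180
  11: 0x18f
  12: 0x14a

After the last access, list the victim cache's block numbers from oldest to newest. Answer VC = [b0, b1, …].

VC = [7, 24]

  [0] addr=0x14d blk=20 s=0: MISS | VC []
  [1] addr=0x14b blk=20 s=0: L1-HIT | VC []
  [2] addr=0x1b0 blk=27 s=3: MISS | VC []
  [3] addr=0x70 blk=7 s=3: MISS | VC [27]
  [4] addr=0x182 blk=24 s=0: MISS | VC [27, 20]
  [5] addr=0x182 blk=24 s=0: L1-HIT | VC [27, 20]
  [6] addr=0x18b blk=24 s=0: L1-HIT | VC [27, 20]
  [7] addr=0x1b5 blk=27 s=3: VC-HIT | VC [7, 20]
  [8] addr=0x144 blk=20 s=0: VC-HIT | VC [7, 24]
  [9] addr=0x14e blk=20 s=0: L1-HIT | VC [7, 24]
  [10] addr=0x180 blk=24 s=0: VC-HIT | VC [7, 20]
  [11] addr=0x18f blk=24 s=0: L1-HIT | VC [7, 20]
  [12] addr=0x14a blk=20 s=0: VC-HIT | VC [7, 24]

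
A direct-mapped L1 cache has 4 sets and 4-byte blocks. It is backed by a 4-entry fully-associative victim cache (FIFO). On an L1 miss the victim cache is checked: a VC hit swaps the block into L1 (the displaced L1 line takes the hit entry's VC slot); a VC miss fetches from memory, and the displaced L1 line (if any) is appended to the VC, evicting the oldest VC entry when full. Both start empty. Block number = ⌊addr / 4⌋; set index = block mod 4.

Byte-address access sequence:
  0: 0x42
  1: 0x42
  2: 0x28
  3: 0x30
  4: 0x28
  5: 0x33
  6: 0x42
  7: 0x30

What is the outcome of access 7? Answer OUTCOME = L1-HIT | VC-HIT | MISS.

OUTCOME = VC-HIT

0: 0x42 (blk 16, set 0) → MISS  vc=[]
1: 0x42 (blk 16, set 0) → L1-HIT  vc=[]
2: 0x28 (blk 10, set 2) → MISS  vc=[]
3: 0x30 (blk 12, set 0) → MISS  vc=[16]
4: 0x28 (blk 10, set 2) → L1-HIT  vc=[16]
5: 0x33 (blk 12, set 0) → L1-HIT  vc=[16]
6: 0x42 (blk 16, set 0) → VC-HIT  vc=[12]
7: 0x30 (blk 12, set 0) → VC-HIT  vc=[16]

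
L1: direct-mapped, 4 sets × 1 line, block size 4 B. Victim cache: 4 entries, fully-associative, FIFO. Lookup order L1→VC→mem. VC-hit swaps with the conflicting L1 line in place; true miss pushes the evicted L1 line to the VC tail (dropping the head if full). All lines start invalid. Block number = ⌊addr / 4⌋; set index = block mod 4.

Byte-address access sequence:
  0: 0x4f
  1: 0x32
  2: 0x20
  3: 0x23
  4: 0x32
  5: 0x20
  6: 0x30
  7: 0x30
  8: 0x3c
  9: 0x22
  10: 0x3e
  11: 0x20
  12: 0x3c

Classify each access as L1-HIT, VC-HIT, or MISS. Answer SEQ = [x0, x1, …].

SEQ = [MISS, MISS, MISS, L1-HIT, VC-HIT, VC-HIT, VC-HIT, L1-HIT, MISS, VC-HIT, L1-HIT, L1-HIT, L1-HIT]

  [0] addr=0x4f blk=19 s=3: MISS | VC []
  [1] addr=0x32 blk=12 s=0: MISS | VC []
  [2] addr=0x20 blk=8 s=0: MISS | VC [12]
  [3] addr=0x23 blk=8 s=0: L1-HIT | VC [12]
  [4] addr=0x32 blk=12 s=0: VC-HIT | VC [8]
  [5] addr=0x20 blk=8 s=0: VC-HIT | VC [12]
  [6] addr=0x30 blk=12 s=0: VC-HIT | VC [8]
  [7] addr=0x30 blk=12 s=0: L1-HIT | VC [8]
  [8] addr=0x3c blk=15 s=3: MISS | VC [8, 19]
  [9] addr=0x22 blk=8 s=0: VC-HIT | VC [12, 19]
  [10] addr=0x3e blk=15 s=3: L1-HIT | VC [12, 19]
  [11] addr=0x20 blk=8 s=0: L1-HIT | VC [12, 19]
  [12] addr=0x3c blk=15 s=3: L1-HIT | VC [12, 19]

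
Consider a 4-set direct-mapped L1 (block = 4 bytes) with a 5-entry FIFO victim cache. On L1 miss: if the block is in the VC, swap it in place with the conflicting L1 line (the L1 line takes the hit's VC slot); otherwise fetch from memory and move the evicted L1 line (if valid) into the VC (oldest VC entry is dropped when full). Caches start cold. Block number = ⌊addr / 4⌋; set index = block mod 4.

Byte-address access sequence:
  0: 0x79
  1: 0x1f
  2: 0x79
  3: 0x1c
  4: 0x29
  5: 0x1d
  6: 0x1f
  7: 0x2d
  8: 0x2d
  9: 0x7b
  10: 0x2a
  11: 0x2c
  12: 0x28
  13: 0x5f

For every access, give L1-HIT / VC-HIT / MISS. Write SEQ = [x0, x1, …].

  [0] addr=0x79 blk=30 s=2: MISS | VC []
  [1] addr=0x1f blk=7 s=3: MISS | VC []
  [2] addr=0x79 blk=30 s=2: L1-HIT | VC []
  [3] addr=0x1c blk=7 s=3: L1-HIT | VC []
  [4] addr=0x29 blk=10 s=2: MISS | VC [30]
  [5] addr=0x1d blk=7 s=3: L1-HIT | VC [30]
  [6] addr=0x1f blk=7 s=3: L1-HIT | VC [30]
  [7] addr=0x2d blk=11 s=3: MISS | VC [30, 7]
  [8] addr=0x2d blk=11 s=3: L1-HIT | VC [30, 7]
  [9] addr=0x7b blk=30 s=2: VC-HIT | VC [10, 7]
  [10] addr=0x2a blk=10 s=2: VC-HIT | VC [30, 7]
  [11] addr=0x2c blk=11 s=3: L1-HIT | VC [30, 7]
  [12] addr=0x28 blk=10 s=2: L1-HIT | VC [30, 7]
  [13] addr=0x5f blk=23 s=3: MISS | VC [30, 7, 11]

SEQ = [MISS, MISS, L1-HIT, L1-HIT, MISS, L1-HIT, L1-HIT, MISS, L1-HIT, VC-HIT, VC-HIT, L1-HIT, L1-HIT, MISS]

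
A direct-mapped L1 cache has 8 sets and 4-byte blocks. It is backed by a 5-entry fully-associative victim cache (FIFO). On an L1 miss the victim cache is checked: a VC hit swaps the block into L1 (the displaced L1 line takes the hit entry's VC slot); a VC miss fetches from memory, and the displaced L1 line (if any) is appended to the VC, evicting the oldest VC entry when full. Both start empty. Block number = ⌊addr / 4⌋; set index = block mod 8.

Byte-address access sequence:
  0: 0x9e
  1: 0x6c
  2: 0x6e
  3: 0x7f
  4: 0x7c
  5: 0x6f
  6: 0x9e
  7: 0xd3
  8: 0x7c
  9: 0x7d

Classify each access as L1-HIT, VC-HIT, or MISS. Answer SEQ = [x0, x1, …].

#0 0x9e→b39/s7 MISS; vc=[]
#1 0x6c→b27/s3 MISS; vc=[]
#2 0x6e→b27/s3 L1-HIT; vc=[]
#3 0x7f→b31/s7 MISS; vc=[39]
#4 0x7c→b31/s7 L1-HIT; vc=[39]
#5 0x6f→b27/s3 L1-HIT; vc=[39]
#6 0x9e→b39/s7 VC-HIT; vc=[31]
#7 0xd3→b52/s4 MISS; vc=[31]
#8 0x7c→b31/s7 VC-HIT; vc=[39]
#9 0x7d→b31/s7 L1-HIT; vc=[39]

SEQ = [MISS, MISS, L1-HIT, MISS, L1-HIT, L1-HIT, VC-HIT, MISS, VC-HIT, L1-HIT]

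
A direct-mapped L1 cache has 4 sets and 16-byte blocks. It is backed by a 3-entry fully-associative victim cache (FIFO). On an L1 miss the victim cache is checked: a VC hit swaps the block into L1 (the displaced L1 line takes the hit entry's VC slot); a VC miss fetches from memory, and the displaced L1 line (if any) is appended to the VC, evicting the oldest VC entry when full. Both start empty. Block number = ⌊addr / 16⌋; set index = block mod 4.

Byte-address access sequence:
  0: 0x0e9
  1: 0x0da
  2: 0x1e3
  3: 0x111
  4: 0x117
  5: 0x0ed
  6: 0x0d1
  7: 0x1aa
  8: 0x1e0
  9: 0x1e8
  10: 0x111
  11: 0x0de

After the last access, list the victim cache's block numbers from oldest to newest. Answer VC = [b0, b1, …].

VC = [26, 17, 14]

0: 0xe9 (blk 14, set 2) → MISS  vc=[]
1: 0xda (blk 13, set 1) → MISS  vc=[]
2: 0x1e3 (blk 30, set 2) → MISS  vc=[14]
3: 0x111 (blk 17, set 1) → MISS  vc=[14, 13]
4: 0x117 (blk 17, set 1) → L1-HIT  vc=[14, 13]
5: 0xed (blk 14, set 2) → VC-HIT  vc=[30, 13]
6: 0xd1 (blk 13, set 1) → VC-HIT  vc=[30, 17]
7: 0x1aa (blk 26, set 2) → MISS  vc=[30, 17, 14]
8: 0x1e0 (blk 30, set 2) → VC-HIT  vc=[26, 17, 14]
9: 0x1e8 (blk 30, set 2) → L1-HIT  vc=[26, 17, 14]
10: 0x111 (blk 17, set 1) → VC-HIT  vc=[26, 13, 14]
11: 0xde (blk 13, set 1) → VC-HIT  vc=[26, 17, 14]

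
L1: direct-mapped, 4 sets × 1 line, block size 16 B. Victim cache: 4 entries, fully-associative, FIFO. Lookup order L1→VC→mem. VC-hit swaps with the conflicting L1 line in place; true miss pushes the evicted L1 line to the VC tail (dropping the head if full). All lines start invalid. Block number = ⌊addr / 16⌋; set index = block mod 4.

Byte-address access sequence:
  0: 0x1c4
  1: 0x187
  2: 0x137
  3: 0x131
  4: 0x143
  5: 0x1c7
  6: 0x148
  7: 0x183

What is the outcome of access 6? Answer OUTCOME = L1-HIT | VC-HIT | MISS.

  [0] addr=0x1c4 blk=28 s=0: MISS | VC []
  [1] addr=0x187 blk=24 s=0: MISS | VC [28]
  [2] addr=0x137 blk=19 s=3: MISS | VC [28]
  [3] addr=0x131 blk=19 s=3: L1-HIT | VC [28]
  [4] addr=0x143 blk=20 s=0: MISS | VC [28, 24]
  [5] addr=0x1c7 blk=28 s=0: VC-HIT | VC [20, 24]
  [6] addr=0x148 blk=20 s=0: VC-HIT | VC [28, 24]
  [7] addr=0x183 blk=24 s=0: VC-HIT | VC [28, 20]

OUTCOME = VC-HIT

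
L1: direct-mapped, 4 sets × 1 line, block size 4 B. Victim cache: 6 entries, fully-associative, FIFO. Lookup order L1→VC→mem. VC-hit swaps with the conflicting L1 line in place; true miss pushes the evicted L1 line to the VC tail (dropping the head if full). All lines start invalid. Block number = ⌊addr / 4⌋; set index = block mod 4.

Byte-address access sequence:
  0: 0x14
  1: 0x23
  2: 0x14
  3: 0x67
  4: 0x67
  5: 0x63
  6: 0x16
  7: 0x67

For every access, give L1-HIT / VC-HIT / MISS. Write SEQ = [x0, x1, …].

#0 0x14→b5/s1 MISS; vc=[]
#1 0x23→b8/s0 MISS; vc=[]
#2 0x14→b5/s1 L1-HIT; vc=[]
#3 0x67→b25/s1 MISS; vc=[5]
#4 0x67→b25/s1 L1-HIT; vc=[5]
#5 0x63→b24/s0 MISS; vc=[5,8]
#6 0x16→b5/s1 VC-HIT; vc=[25,8]
#7 0x67→b25/s1 VC-HIT; vc=[5,8]

SEQ = [MISS, MISS, L1-HIT, MISS, L1-HIT, MISS, VC-HIT, VC-HIT]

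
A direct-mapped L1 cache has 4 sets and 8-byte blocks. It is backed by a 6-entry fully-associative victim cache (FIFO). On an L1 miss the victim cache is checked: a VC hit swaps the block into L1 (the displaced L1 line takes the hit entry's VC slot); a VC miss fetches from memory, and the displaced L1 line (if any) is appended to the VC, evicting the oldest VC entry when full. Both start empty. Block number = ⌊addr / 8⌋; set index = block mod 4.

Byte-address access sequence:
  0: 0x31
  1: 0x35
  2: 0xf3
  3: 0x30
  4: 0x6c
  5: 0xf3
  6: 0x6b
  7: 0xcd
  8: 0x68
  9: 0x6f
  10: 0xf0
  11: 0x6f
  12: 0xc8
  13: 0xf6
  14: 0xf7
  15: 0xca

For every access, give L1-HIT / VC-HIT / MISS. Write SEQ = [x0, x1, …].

SEQ = [MISS, L1-HIT, MISS, VC-HIT, MISS, VC-HIT, L1-HIT, MISS, VC-HIT, L1-HIT, L1-HIT, L1-HIT, VC-HIT, L1-HIT, L1-HIT, L1-HIT]

0: 0x31 (blk 6, set 2) → MISS  vc=[]
1: 0x35 (blk 6, set 2) → L1-HIT  vc=[]
2: 0xf3 (blk 30, set 2) → MISS  vc=[6]
3: 0x30 (blk 6, set 2) → VC-HIT  vc=[30]
4: 0x6c (blk 13, set 1) → MISS  vc=[30]
5: 0xf3 (blk 30, set 2) → VC-HIT  vc=[6]
6: 0x6b (blk 13, set 1) → L1-HIT  vc=[6]
7: 0xcd (blk 25, set 1) → MISS  vc=[6, 13]
8: 0x68 (blk 13, set 1) → VC-HIT  vc=[6, 25]
9: 0x6f (blk 13, set 1) → L1-HIT  vc=[6, 25]
10: 0xf0 (blk 30, set 2) → L1-HIT  vc=[6, 25]
11: 0x6f (blk 13, set 1) → L1-HIT  vc=[6, 25]
12: 0xc8 (blk 25, set 1) → VC-HIT  vc=[6, 13]
13: 0xf6 (blk 30, set 2) → L1-HIT  vc=[6, 13]
14: 0xf7 (blk 30, set 2) → L1-HIT  vc=[6, 13]
15: 0xca (blk 25, set 1) → L1-HIT  vc=[6, 13]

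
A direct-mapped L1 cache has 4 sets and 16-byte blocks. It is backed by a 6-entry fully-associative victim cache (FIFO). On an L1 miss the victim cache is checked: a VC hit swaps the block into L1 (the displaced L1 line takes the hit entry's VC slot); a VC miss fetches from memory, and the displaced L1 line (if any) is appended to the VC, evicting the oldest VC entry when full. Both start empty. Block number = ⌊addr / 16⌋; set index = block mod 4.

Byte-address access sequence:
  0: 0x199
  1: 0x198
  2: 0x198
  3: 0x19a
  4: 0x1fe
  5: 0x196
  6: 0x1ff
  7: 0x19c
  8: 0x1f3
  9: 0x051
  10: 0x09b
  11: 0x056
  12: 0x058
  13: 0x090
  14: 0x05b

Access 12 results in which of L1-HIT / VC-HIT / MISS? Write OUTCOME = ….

OUTCOME = L1-HIT

  [0] addr=0x199 blk=25 s=1: MISS | VC []
  [1] addr=0x198 blk=25 s=1: L1-HIT | VC []
  [2] addr=0x198 blk=25 s=1: L1-HIT | VC []
  [3] addr=0x19a blk=25 s=1: L1-HIT | VC []
  [4] addr=0x1fe blk=31 s=3: MISS | VC []
  [5] addr=0x196 blk=25 s=1: L1-HIT | VC []
  [6] addr=0x1ff blk=31 s=3: L1-HIT | VC []
  [7] addr=0x19c blk=25 s=1: L1-HIT | VC []
  [8] addr=0x1f3 blk=31 s=3: L1-HIT | VC []
  [9] addr=0x51 blk=5 s=1: MISS | VC [25]
  [10] addr=0x9b blk=9 s=1: MISS | VC [25, 5]
  [11] addr=0x56 blk=5 s=1: VC-HIT | VC [25, 9]
  [12] addr=0x58 blk=5 s=1: L1-HIT | VC [25, 9]
  [13] addr=0x90 blk=9 s=1: VC-HIT | VC [25, 5]
  [14] addr=0x5b blk=5 s=1: VC-HIT | VC [25, 9]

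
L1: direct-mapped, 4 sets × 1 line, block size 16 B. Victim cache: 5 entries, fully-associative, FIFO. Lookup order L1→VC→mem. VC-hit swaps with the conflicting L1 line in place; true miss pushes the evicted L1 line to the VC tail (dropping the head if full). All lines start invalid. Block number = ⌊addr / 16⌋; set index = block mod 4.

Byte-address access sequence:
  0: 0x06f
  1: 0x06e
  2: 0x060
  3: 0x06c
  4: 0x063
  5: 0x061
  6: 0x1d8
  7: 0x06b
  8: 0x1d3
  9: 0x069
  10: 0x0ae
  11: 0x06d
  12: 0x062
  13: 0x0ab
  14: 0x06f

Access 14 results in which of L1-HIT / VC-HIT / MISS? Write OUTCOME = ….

0: 0x6f (blk 6, set 2) → MISS  vc=[]
1: 0x6e (blk 6, set 2) → L1-HIT  vc=[]
2: 0x60 (blk 6, set 2) → L1-HIT  vc=[]
3: 0x6c (blk 6, set 2) → L1-HIT  vc=[]
4: 0x63 (blk 6, set 2) → L1-HIT  vc=[]
5: 0x61 (blk 6, set 2) → L1-HIT  vc=[]
6: 0x1d8 (blk 29, set 1) → MISS  vc=[]
7: 0x6b (blk 6, set 2) → L1-HIT  vc=[]
8: 0x1d3 (blk 29, set 1) → L1-HIT  vc=[]
9: 0x69 (blk 6, set 2) → L1-HIT  vc=[]
10: 0xae (blk 10, set 2) → MISS  vc=[6]
11: 0x6d (blk 6, set 2) → VC-HIT  vc=[10]
12: 0x62 (blk 6, set 2) → L1-HIT  vc=[10]
13: 0xab (blk 10, set 2) → VC-HIT  vc=[6]
14: 0x6f (blk 6, set 2) → VC-HIT  vc=[10]

OUTCOME = VC-HIT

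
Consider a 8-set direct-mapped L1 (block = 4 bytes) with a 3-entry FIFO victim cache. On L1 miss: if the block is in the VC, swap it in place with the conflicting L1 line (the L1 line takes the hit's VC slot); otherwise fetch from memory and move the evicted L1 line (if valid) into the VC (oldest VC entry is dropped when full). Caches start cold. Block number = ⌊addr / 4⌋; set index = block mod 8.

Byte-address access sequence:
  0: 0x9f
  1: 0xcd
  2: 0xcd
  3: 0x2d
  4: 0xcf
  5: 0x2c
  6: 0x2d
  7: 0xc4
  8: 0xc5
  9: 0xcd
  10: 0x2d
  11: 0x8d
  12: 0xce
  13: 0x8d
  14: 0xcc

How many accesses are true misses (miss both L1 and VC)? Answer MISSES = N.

MISSES = 5

#0 0x9f→b39/s7 MISS; vc=[]
#1 0xcd→b51/s3 MISS; vc=[]
#2 0xcd→b51/s3 L1-HIT; vc=[]
#3 0x2d→b11/s3 MISS; vc=[51]
#4 0xcf→b51/s3 VC-HIT; vc=[11]
#5 0x2c→b11/s3 VC-HIT; vc=[51]
#6 0x2d→b11/s3 L1-HIT; vc=[51]
#7 0xc4→b49/s1 MISS; vc=[51]
#8 0xc5→b49/s1 L1-HIT; vc=[51]
#9 0xcd→b51/s3 VC-HIT; vc=[11]
#10 0x2d→b11/s3 VC-HIT; vc=[51]
#11 0x8d→b35/s3 MISS; vc=[51,11]
#12 0xce→b51/s3 VC-HIT; vc=[35,11]
#13 0x8d→b35/s3 VC-HIT; vc=[51,11]
#14 0xcc→b51/s3 VC-HIT; vc=[35,11]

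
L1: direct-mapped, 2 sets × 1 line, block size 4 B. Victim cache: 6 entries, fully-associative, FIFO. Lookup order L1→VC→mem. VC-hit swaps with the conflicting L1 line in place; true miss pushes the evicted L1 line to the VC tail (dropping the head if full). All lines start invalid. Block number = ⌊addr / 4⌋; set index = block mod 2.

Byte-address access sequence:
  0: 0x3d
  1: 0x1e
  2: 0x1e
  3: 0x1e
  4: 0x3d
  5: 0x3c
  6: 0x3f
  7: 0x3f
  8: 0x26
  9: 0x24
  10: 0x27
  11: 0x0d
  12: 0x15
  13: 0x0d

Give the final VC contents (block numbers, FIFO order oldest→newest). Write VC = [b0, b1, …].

VC = [7, 15, 9, 5]

0: 0x3d (blk 15, set 1) → MISS  vc=[]
1: 0x1e (blk 7, set 1) → MISS  vc=[15]
2: 0x1e (blk 7, set 1) → L1-HIT  vc=[15]
3: 0x1e (blk 7, set 1) → L1-HIT  vc=[15]
4: 0x3d (blk 15, set 1) → VC-HIT  vc=[7]
5: 0x3c (blk 15, set 1) → L1-HIT  vc=[7]
6: 0x3f (blk 15, set 1) → L1-HIT  vc=[7]
7: 0x3f (blk 15, set 1) → L1-HIT  vc=[7]
8: 0x26 (blk 9, set 1) → MISS  vc=[7, 15]
9: 0x24 (blk 9, set 1) → L1-HIT  vc=[7, 15]
10: 0x27 (blk 9, set 1) → L1-HIT  vc=[7, 15]
11: 0xd (blk 3, set 1) → MISS  vc=[7, 15, 9]
12: 0x15 (blk 5, set 1) → MISS  vc=[7, 15, 9, 3]
13: 0xd (blk 3, set 1) → VC-HIT  vc=[7, 15, 9, 5]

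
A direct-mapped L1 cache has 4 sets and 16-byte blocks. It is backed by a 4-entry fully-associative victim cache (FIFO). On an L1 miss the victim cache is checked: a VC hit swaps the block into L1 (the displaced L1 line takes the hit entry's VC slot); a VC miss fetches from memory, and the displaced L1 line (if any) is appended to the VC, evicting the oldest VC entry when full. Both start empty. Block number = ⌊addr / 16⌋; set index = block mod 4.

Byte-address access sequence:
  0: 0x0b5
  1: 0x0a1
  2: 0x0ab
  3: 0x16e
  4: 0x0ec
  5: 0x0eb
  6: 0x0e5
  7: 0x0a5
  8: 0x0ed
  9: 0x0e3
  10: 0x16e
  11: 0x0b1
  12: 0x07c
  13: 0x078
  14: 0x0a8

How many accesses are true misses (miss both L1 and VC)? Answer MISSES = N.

#0 0xb5→b11/s3 MISS; vc=[]
#1 0xa1→b10/s2 MISS; vc=[]
#2 0xab→b10/s2 L1-HIT; vc=[]
#3 0x16e→b22/s2 MISS; vc=[10]
#4 0xec→b14/s2 MISS; vc=[10,22]
#5 0xeb→b14/s2 L1-HIT; vc=[10,22]
#6 0xe5→b14/s2 L1-HIT; vc=[10,22]
#7 0xa5→b10/s2 VC-HIT; vc=[14,22]
#8 0xed→b14/s2 VC-HIT; vc=[10,22]
#9 0xe3→b14/s2 L1-HIT; vc=[10,22]
#10 0x16e→b22/s2 VC-HIT; vc=[10,14]
#11 0xb1→b11/s3 L1-HIT; vc=[10,14]
#12 0x7c→b7/s3 MISS; vc=[10,14,11]
#13 0x78→b7/s3 L1-HIT; vc=[10,14,11]
#14 0xa8→b10/s2 VC-HIT; vc=[22,14,11]

MISSES = 5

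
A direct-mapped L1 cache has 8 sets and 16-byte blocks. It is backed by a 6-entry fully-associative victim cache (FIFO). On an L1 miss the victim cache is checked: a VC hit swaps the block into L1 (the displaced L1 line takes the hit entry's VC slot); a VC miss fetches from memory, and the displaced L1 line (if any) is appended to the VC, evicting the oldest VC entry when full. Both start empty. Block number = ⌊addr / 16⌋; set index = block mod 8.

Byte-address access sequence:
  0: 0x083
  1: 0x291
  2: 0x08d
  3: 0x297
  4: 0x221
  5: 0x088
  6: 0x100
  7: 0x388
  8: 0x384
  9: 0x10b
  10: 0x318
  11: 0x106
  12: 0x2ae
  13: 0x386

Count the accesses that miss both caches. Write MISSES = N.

MISSES = 7

#0 0x83→b8/s0 MISS; vc=[]
#1 0x291→b41/s1 MISS; vc=[]
#2 0x8d→b8/s0 L1-HIT; vc=[]
#3 0x297→b41/s1 L1-HIT; vc=[]
#4 0x221→b34/s2 MISS; vc=[]
#5 0x88→b8/s0 L1-HIT; vc=[]
#6 0x100→b16/s0 MISS; vc=[8]
#7 0x388→b56/s0 MISS; vc=[8,16]
#8 0x384→b56/s0 L1-HIT; vc=[8,16]
#9 0x10b→b16/s0 VC-HIT; vc=[8,56]
#10 0x318→b49/s1 MISS; vc=[8,56,41]
#11 0x106→b16/s0 L1-HIT; vc=[8,56,41]
#12 0x2ae→b42/s2 MISS; vc=[8,56,41,34]
#13 0x386→b56/s0 VC-HIT; vc=[8,16,41,34]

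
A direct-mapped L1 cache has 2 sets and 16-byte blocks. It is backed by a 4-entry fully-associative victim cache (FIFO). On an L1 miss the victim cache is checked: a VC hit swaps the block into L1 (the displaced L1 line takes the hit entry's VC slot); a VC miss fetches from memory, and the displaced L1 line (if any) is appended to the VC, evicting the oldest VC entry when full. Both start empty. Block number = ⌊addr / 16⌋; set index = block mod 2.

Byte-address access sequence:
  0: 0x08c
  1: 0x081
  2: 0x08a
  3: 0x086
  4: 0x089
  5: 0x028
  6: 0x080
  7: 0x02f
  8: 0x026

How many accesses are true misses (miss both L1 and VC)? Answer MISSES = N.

#0 0x8c→b8/s0 MISS; vc=[]
#1 0x81→b8/s0 L1-HIT; vc=[]
#2 0x8a→b8/s0 L1-HIT; vc=[]
#3 0x86→b8/s0 L1-HIT; vc=[]
#4 0x89→b8/s0 L1-HIT; vc=[]
#5 0x28→b2/s0 MISS; vc=[8]
#6 0x80→b8/s0 VC-HIT; vc=[2]
#7 0x2f→b2/s0 VC-HIT; vc=[8]
#8 0x26→b2/s0 L1-HIT; vc=[8]

MISSES = 2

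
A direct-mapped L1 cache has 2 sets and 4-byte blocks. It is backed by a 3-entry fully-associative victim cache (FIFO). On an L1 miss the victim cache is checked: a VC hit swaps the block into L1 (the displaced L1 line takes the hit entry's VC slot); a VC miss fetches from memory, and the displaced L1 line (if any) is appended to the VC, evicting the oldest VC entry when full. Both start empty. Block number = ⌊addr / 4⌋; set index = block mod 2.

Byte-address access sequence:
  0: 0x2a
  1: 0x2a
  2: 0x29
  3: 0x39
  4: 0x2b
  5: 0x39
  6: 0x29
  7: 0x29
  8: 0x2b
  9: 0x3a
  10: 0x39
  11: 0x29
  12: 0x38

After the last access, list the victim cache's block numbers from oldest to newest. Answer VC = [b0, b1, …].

VC = [10]

  [0] addr=0x2a blk=10 s=0: MISS | VC []
  [1] addr=0x2a blk=10 s=0: L1-HIT | VC []
  [2] addr=0x29 blk=10 s=0: L1-HIT | VC []
  [3] addr=0x39 blk=14 s=0: MISS | VC [10]
  [4] addr=0x2b blk=10 s=0: VC-HIT | VC [14]
  [5] addr=0x39 blk=14 s=0: VC-HIT | VC [10]
  [6] addr=0x29 blk=10 s=0: VC-HIT | VC [14]
  [7] addr=0x29 blk=10 s=0: L1-HIT | VC [14]
  [8] addr=0x2b blk=10 s=0: L1-HIT | VC [14]
  [9] addr=0x3a blk=14 s=0: VC-HIT | VC [10]
  [10] addr=0x39 blk=14 s=0: L1-HIT | VC [10]
  [11] addr=0x29 blk=10 s=0: VC-HIT | VC [14]
  [12] addr=0x38 blk=14 s=0: VC-HIT | VC [10]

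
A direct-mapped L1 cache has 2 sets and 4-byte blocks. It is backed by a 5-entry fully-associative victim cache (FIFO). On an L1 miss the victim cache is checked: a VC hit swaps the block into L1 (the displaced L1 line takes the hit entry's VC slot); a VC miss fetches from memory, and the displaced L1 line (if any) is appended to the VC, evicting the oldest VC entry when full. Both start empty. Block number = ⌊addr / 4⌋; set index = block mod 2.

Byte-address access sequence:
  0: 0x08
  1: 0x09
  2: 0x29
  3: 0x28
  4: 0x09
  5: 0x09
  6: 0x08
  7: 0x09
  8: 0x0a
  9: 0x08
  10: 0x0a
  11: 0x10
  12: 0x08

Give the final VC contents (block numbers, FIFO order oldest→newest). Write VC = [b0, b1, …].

VC = [10, 4]

0: 0x8 (blk 2, set 0) → MISS  vc=[]
1: 0x9 (blk 2, set 0) → L1-HIT  vc=[]
2: 0x29 (blk 10, set 0) → MISS  vc=[2]
3: 0x28 (blk 10, set 0) → L1-HIT  vc=[2]
4: 0x9 (blk 2, set 0) → VC-HIT  vc=[10]
5: 0x9 (blk 2, set 0) → L1-HIT  vc=[10]
6: 0x8 (blk 2, set 0) → L1-HIT  vc=[10]
7: 0x9 (blk 2, set 0) → L1-HIT  vc=[10]
8: 0xa (blk 2, set 0) → L1-HIT  vc=[10]
9: 0x8 (blk 2, set 0) → L1-HIT  vc=[10]
10: 0xa (blk 2, set 0) → L1-HIT  vc=[10]
11: 0x10 (blk 4, set 0) → MISS  vc=[10, 2]
12: 0x8 (blk 2, set 0) → VC-HIT  vc=[10, 4]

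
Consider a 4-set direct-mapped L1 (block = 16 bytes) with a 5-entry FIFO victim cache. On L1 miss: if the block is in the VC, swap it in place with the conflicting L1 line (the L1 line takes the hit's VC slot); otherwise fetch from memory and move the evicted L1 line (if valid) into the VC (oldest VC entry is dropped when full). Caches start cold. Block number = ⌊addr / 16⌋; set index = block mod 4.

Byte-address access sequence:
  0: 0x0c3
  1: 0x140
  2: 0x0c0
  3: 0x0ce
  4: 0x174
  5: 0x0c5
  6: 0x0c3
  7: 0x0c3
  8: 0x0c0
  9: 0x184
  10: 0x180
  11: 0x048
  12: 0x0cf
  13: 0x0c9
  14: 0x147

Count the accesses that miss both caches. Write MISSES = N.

MISSES = 5

#0 0xc3→b12/s0 MISS; vc=[]
#1 0x140→b20/s0 MISS; vc=[12]
#2 0xc0→b12/s0 VC-HIT; vc=[20]
#3 0xce→b12/s0 L1-HIT; vc=[20]
#4 0x174→b23/s3 MISS; vc=[20]
#5 0xc5→b12/s0 L1-HIT; vc=[20]
#6 0xc3→b12/s0 L1-HIT; vc=[20]
#7 0xc3→b12/s0 L1-HIT; vc=[20]
#8 0xc0→b12/s0 L1-HIT; vc=[20]
#9 0x184→b24/s0 MISS; vc=[20,12]
#10 0x180→b24/s0 L1-HIT; vc=[20,12]
#11 0x48→b4/s0 MISS; vc=[20,12,24]
#12 0xcf→b12/s0 VC-HIT; vc=[20,4,24]
#13 0xc9→b12/s0 L1-HIT; vc=[20,4,24]
#14 0x147→b20/s0 VC-HIT; vc=[12,4,24]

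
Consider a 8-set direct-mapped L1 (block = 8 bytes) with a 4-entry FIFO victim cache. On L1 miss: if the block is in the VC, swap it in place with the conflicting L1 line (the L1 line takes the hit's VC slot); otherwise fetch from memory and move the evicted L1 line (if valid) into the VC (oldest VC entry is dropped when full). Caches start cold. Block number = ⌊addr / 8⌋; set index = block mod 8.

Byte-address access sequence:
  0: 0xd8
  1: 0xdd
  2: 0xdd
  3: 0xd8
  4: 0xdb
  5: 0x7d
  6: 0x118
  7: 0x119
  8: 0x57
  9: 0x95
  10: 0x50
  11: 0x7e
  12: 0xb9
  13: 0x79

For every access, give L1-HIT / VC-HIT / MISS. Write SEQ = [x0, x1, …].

SEQ = [MISS, L1-HIT, L1-HIT, L1-HIT, L1-HIT, MISS, MISS, L1-HIT, MISS, MISS, VC-HIT, L1-HIT, MISS, VC-HIT]

  [0] addr=0xd8 blk=27 s=3: MISS | VC []
  [1] addr=0xdd blk=27 s=3: L1-HIT | VC []
  [2] addr=0xdd blk=27 s=3: L1-HIT | VC []
  [3] addr=0xd8 blk=27 s=3: L1-HIT | VC []
  [4] addr=0xdb blk=27 s=3: L1-HIT | VC []
  [5] addr=0x7d blk=15 s=7: MISS | VC []
  [6] addr=0x118 blk=35 s=3: MISS | VC [27]
  [7] addr=0x119 blk=35 s=3: L1-HIT | VC [27]
  [8] addr=0x57 blk=10 s=2: MISS | VC [27]
  [9] addr=0x95 blk=18 s=2: MISS | VC [27, 10]
  [10] addr=0x50 blk=10 s=2: VC-HIT | VC [27, 18]
  [11] addr=0x7e blk=15 s=7: L1-HIT | VC [27, 18]
  [12] addr=0xb9 blk=23 s=7: MISS | VC [27, 18, 15]
  [13] addr=0x79 blk=15 s=7: VC-HIT | VC [27, 18, 23]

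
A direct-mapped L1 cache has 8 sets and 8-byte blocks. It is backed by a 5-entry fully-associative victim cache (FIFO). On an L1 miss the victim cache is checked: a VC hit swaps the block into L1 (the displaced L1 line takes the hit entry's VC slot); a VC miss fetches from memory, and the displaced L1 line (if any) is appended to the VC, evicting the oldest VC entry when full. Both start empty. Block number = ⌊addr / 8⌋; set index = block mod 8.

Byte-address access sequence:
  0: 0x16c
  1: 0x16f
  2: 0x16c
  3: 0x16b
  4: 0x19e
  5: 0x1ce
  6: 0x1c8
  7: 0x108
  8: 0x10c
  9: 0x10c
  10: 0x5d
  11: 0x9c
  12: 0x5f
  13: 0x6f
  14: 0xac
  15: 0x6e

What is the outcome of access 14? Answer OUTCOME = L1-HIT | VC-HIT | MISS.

OUTCOME = MISS

  [0] addr=0x16c blk=45 s=5: MISS | VC []
  [1] addr=0x16f blk=45 s=5: L1-HIT | VC []
  [2] addr=0x16c blk=45 s=5: L1-HIT | VC []
  [3] addr=0x16b blk=45 s=5: L1-HIT | VC []
  [4] addr=0x19e blk=51 s=3: MISS | VC []
  [5] addr=0x1ce blk=57 s=1: MISS | VC []
  [6] addr=0x1c8 blk=57 s=1: L1-HIT | VC []
  [7] addr=0x108 blk=33 s=1: MISS | VC [57]
  [8] addr=0x10c blk=33 s=1: L1-HIT | VC [57]
  [9] addr=0x10c blk=33 s=1: L1-HIT | VC [57]
  [10] addr=0x5d blk=11 s=3: MISS | VC [57, 51]
  [11] addr=0x9c blk=19 s=3: MISS | VC [57, 51, 11]
  [12] addr=0x5f blk=11 s=3: VC-HIT | VC [57, 51, 19]
  [13] addr=0x6f blk=13 s=5: MISS | VC [57, 51, 19, 45]
  [14] addr=0xac blk=21 s=5: MISS | VC [57, 51, 19, 45, 13]
  [15] addr=0x6e blk=13 s=5: VC-HIT | VC [57, 51, 19, 45, 21]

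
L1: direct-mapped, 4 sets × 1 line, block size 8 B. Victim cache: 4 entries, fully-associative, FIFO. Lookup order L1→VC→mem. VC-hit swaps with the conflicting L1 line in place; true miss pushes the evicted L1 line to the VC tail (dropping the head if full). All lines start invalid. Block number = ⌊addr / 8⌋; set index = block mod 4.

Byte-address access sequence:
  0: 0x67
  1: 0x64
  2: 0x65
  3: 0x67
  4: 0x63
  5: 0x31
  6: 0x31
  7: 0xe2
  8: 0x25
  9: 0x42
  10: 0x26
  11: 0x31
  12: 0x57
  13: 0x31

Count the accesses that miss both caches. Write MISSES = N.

MISSES = 6

0: 0x67 (blk 12, set 0) → MISS  vc=[]
1: 0x64 (blk 12, set 0) → L1-HIT  vc=[]
2: 0x65 (blk 12, set 0) → L1-HIT  vc=[]
3: 0x67 (blk 12, set 0) → L1-HIT  vc=[]
4: 0x63 (blk 12, set 0) → L1-HIT  vc=[]
5: 0x31 (blk 6, set 2) → MISS  vc=[]
6: 0x31 (blk 6, set 2) → L1-HIT  vc=[]
7: 0xe2 (blk 28, set 0) → MISS  vc=[12]
8: 0x25 (blk 4, set 0) → MISS  vc=[12, 28]
9: 0x42 (blk 8, set 0) → MISS  vc=[12, 28, 4]
10: 0x26 (blk 4, set 0) → VC-HIT  vc=[12, 28, 8]
11: 0x31 (blk 6, set 2) → L1-HIT  vc=[12, 28, 8]
12: 0x57 (blk 10, set 2) → MISS  vc=[12, 28, 8, 6]
13: 0x31 (blk 6, set 2) → VC-HIT  vc=[12, 28, 8, 10]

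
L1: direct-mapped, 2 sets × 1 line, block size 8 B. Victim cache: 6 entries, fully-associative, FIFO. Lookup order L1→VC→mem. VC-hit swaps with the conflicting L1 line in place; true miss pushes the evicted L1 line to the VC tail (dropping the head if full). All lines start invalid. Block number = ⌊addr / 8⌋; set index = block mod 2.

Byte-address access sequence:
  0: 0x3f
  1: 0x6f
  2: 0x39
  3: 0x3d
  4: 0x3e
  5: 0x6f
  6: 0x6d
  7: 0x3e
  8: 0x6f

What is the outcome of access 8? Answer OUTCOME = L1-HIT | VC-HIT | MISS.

OUTCOME = VC-HIT

  [0] addr=0x3f blk=7 s=1: MISS | VC []
  [1] addr=0x6f blk=13 s=1: MISS | VC [7]
  [2] addr=0x39 blk=7 s=1: VC-HIT | VC [13]
  [3] addr=0x3d blk=7 s=1: L1-HIT | VC [13]
  [4] addr=0x3e blk=7 s=1: L1-HIT | VC [13]
  [5] addr=0x6f blk=13 s=1: VC-HIT | VC [7]
  [6] addr=0x6d blk=13 s=1: L1-HIT | VC [7]
  [7] addr=0x3e blk=7 s=1: VC-HIT | VC [13]
  [8] addr=0x6f blk=13 s=1: VC-HIT | VC [7]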